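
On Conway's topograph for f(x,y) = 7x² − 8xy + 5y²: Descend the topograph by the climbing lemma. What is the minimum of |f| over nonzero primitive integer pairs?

translate: b→6 (≡-8 mod 14), so (7,-8,5)→(7,6,4)
flip: (7,6,4)→(4,-6,7)
translate: b→2 (≡-6 mod 8), so (4,-6,7)→(4,2,5)
reduced (well bottom): (4,2,5) with a≤c, −a<b≤a
well minimum = a = 4

4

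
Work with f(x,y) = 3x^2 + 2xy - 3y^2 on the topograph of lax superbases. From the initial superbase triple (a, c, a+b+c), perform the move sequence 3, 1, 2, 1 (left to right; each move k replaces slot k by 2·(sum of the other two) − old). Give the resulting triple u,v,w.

start (3,-3,2) = (f(1,0),f(0,1),f(1,1))
replace slot 3: 2·(3+(-3)) − 2 = -2 → (3,-3,-2)
replace slot 1: 2·((-3)+(-2)) − 3 = -13 → (-13,-3,-2)
replace slot 2: 2·((-13)+(-2)) − (-3) = -27 → (-13,-27,-2)
replace slot 1: 2·((-27)+(-2)) − (-13) = -45 → (-45,-27,-2)

-45,-27,-2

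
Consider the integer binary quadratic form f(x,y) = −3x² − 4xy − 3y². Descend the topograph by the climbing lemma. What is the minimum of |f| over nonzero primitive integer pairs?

translate: b→-2 (≡4 mod 6), so (3,4,3)→(3,-2,2)
flip: (3,-2,2)→(2,2,3)
reduced (well bottom): (2,2,3) with a≤c, −a<b≤a
well minimum |f| = |-2| = 2 (negative-definite)

2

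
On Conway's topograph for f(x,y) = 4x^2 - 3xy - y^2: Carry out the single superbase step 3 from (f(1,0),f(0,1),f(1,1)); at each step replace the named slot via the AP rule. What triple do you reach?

start (4,-1,0) = (f(1,0),f(0,1),f(1,1))
replace slot 3: 2·(4+(-1)) − 0 = 6 → (4,-1,6)

4,-1,6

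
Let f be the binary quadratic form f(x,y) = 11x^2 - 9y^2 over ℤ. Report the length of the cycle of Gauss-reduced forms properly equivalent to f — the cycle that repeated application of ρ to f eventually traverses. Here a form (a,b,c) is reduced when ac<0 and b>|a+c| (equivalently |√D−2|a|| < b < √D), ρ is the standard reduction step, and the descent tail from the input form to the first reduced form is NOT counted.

D = 396, ⌊√D⌋ = 19
descent: ρ → (-9,18,2)  [lands on river]
river: ρ → (2,18,-9)
ρ-cycle length = 2 (tail of 1 descent step not counted)

2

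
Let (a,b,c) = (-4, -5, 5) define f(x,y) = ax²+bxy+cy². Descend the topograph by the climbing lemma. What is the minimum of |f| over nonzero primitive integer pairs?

descent: ρ → (5,5,-4)  [lands on river]
river: ρ → (-4,3,6)
river: ρ → (6,9,-1)
river: ρ → (-1,9,6)
river: ρ → (6,3,-4)
river: ρ → (-4,5,5)
closes: descent 1, river 6
min |a| on river = 1

1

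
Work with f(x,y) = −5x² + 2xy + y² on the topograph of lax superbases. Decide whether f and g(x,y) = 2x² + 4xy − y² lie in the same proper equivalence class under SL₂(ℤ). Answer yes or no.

D₁ = 24, D₂ = 24
river cycle of f (length 2): (1, 4, -2), (-2, 4, 1)
river cycle of g (length 2): (-1, 4, 2), (2, 4, -1)
cycles differ ⇒ inequivalent

no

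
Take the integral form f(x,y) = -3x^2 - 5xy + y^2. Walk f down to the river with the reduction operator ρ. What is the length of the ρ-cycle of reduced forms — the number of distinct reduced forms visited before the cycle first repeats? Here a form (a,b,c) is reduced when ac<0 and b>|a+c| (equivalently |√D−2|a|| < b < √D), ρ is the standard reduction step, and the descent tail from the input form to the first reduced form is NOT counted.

D = 37, ⌊√D⌋ = 6
descent: ρ → (1,5,-3)  [lands on river]
river: ρ → (-3,1,3)
river: ρ → (3,5,-1)
river: ρ → (-1,5,3)
river: ρ → (3,1,-3)
river: ρ → (-3,5,1)
ρ-cycle length = 6 (tail of 1 descent step not counted)

6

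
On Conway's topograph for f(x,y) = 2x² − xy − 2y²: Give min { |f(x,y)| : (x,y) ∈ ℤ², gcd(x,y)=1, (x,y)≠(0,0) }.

descent: ρ → (-2,1,2)  [lands on river]
river: ρ → (2,3,-1)
river: ρ → (-1,3,2)
river: ρ → (2,1,-2)
river: ρ → (-2,3,1)
river: ρ → (1,3,-2)
closes: descent 1, river 6
min |a| on river = 1

1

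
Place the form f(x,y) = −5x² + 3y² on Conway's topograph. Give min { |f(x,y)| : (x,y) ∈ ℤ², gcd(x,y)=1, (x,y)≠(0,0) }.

descent: ρ → (3,6,-2)  [lands on river]
river: ρ → (-2,6,3)
closes: descent 1, river 2
min |a| on river = 2

2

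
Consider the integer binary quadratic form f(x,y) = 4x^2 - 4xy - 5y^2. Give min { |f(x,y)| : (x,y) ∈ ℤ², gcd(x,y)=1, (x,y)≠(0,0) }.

descent: ρ → (-5,4,4)  [lands on river]
river: ρ → (4,4,-5)
river: ρ → (-5,6,3)
river: ρ → (3,6,-5)
closes: descent 1, river 4
min |a| on river = 3

3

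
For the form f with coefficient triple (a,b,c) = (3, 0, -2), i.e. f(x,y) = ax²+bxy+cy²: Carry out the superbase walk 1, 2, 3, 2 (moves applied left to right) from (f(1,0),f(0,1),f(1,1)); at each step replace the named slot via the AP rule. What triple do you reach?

start (3,-2,1) = (f(1,0),f(0,1),f(1,1))
replace slot 1: 2·((-2)+1) − 3 = -5 → (-5,-2,1)
replace slot 2: 2·((-5)+1) − (-2) = -6 → (-5,-6,1)
replace slot 3: 2·((-5)+(-6)) − 1 = -23 → (-5,-6,-23)
replace slot 2: 2·((-5)+(-23)) − (-6) = -50 → (-5,-50,-23)

-5,-50,-23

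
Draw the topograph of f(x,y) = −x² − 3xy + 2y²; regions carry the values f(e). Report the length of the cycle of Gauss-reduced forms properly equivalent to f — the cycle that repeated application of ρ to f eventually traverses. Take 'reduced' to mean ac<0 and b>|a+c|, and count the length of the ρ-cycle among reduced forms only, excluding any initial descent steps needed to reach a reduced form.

D = 17, ⌊√D⌋ = 4
descent: ρ → (2,3,-1)  [lands on river]
river: ρ → (-1,3,2)
river: ρ → (2,1,-2)
river: ρ → (-2,3,1)
river: ρ → (1,3,-2)
river: ρ → (-2,1,2)
ρ-cycle length = 6 (tail of 1 descent step not counted)

6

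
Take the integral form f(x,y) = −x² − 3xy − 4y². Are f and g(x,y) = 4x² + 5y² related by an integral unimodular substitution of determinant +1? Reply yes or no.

D₁ = -7, D₂ = -80
discriminants differ ⇒ not SL₂(ℤ)-equivalent

no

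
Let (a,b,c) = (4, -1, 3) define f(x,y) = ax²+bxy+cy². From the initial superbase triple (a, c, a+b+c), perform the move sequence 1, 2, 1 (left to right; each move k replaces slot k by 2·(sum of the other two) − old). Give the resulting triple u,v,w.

start (4,3,6) = (f(1,0),f(0,1),f(1,1))
replace slot 1: 2·(3+6) − 4 = 14 → (14,3,6)
replace slot 2: 2·(14+6) − 3 = 37 → (14,37,6)
replace slot 1: 2·(37+6) − 14 = 72 → (72,37,6)

72,37,6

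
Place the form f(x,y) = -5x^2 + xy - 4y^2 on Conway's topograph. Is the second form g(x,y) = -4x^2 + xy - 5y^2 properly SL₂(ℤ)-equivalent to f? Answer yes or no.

D₁ = -79, D₂ = -79
f is negative-definite; reduce −f:
−f: flip: (5,-1,4)→(4,1,5)
−f: reduced (well bottom): (4,1,5) with a≤c, −a<b≤a
flip sign back: reduced form of f is (-4,-1,-5)
g is negative-definite; reduce −g:
−g: reduced (well bottom): (4,-1,5) with a≤c, −a<b≤a
flip sign back: reduced form of g is (-4,1,-5)
reduced forms (-4, -1, -5) vs (-4, 1, -5) ⇒ inequivalent

no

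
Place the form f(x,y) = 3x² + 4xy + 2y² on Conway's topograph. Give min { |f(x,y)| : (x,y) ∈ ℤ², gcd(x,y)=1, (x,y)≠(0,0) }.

translate: b→-2 (≡4 mod 6), so (3,4,2)→(3,-2,1)
flip: (3,-2,1)→(1,2,3)
translate: b→0 (≡2 mod 2), so (1,2,3)→(1,0,2)
reduced (well bottom): (1,0,2) with a≤c, −a<b≤a
well minimum = a = 1

1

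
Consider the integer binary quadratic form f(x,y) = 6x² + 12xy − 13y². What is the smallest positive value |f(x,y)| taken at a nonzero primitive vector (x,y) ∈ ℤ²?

river: ρ → (-13,14,5)
river: ρ → (5,16,-10)
river: ρ → (-10,4,11)
river: ρ → (11,18,-3)
river: ρ → (-3,18,11)
river: ρ → (11,4,-10)
river: ρ → (-10,16,5)
river: ρ → (5,14,-13)
river: ρ → (-13,12,6)
river: ρ → (6,12,-13)
closes: descent 0, river 10
min |a| on river = 3

3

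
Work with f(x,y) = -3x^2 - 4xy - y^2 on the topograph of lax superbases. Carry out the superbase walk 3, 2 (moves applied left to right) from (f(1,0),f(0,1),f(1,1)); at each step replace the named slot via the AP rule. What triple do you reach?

start (-3,-1,-8) = (f(1,0),f(0,1),f(1,1))
replace slot 3: 2·((-3)+(-1)) − (-8) = 0 → (-3,-1,0)
replace slot 2: 2·((-3)+0) − (-1) = -5 → (-3,-5,0)

-3,-5,0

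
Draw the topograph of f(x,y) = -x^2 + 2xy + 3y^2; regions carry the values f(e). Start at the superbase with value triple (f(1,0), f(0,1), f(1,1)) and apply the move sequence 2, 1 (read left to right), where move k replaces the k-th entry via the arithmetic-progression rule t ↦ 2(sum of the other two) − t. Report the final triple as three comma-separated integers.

start (-1,3,4) = (f(1,0),f(0,1),f(1,1))
replace slot 2: 2·((-1)+4) − 3 = 3 → (-1,3,4)
replace slot 1: 2·(3+4) − (-1) = 15 → (15,3,4)

15,3,4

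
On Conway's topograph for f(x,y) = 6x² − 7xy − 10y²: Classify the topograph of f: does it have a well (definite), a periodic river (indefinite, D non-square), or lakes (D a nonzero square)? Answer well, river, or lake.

D = b²−4ac = (-7)² − 4·6·(-10) = 289
D = 17² is a perfect square ⇒ form factors over ℤ ⇒ lakes

lake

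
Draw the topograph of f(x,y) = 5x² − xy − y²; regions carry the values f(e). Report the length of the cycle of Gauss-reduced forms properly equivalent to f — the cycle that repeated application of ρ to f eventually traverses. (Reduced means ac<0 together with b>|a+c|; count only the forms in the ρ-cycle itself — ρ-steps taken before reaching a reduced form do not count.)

D = 21, ⌊√D⌋ = 4
descent: ρ → (-1,3,3)  [lands on river]
river: ρ → (3,3,-1)
ρ-cycle length = 2 (tail of 1 descent step not counted)

2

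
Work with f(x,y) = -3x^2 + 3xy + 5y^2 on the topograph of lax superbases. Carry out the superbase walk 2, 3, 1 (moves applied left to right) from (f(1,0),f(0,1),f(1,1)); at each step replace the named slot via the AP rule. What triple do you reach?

start (-3,5,5) = (f(1,0),f(0,1),f(1,1))
replace slot 2: 2·((-3)+5) − 5 = -1 → (-3,-1,5)
replace slot 3: 2·((-3)+(-1)) − 5 = -13 → (-3,-1,-13)
replace slot 1: 2·((-1)+(-13)) − (-3) = -25 → (-25,-1,-13)

-25,-1,-13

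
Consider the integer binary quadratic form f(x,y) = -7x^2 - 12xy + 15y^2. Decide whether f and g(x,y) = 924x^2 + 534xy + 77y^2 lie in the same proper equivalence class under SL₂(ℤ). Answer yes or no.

D₁ = 564, D₂ = 564
river cycle of f (length 6): (15, 12, -7), (-7, 16, 11), (11, 6, -12), (-12, 18, 5), (5, 22, -4), (-4, 18, 15)
river cycle of g (length 6): (15, 12, -7), (-7, 16, 11), (11, 6, -12), (-12, 18, 5), (5, 22, -4), (-4, 18, 15)
cycles coincide ⇒ equivalent

yes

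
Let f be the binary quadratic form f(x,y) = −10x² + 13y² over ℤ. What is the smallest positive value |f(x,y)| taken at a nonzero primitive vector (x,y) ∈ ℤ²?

descent: ρ → (13,0,-10)
descent: ρ → (-10,20,3)  [lands on river]
river: ρ → (3,22,-3)
river: ρ → (-3,20,10)
river: ρ → (10,20,-3)
river: ρ → (-3,22,3)
river: ρ → (3,20,-10)
closes: descent 2, river 6
min |a| on river = 3

3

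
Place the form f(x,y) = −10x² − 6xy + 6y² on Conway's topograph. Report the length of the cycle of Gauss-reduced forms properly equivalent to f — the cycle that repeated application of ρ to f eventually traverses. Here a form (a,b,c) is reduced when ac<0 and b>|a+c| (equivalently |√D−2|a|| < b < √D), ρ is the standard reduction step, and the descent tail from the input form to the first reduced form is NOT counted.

D = 276, ⌊√D⌋ = 16
descent: ρ → (6,6,-10)  [lands on river]
river: ρ → (-10,14,2)
river: ρ → (2,14,-10)
river: ρ → (-10,6,6)
ρ-cycle length = 4 (tail of 1 descent step not counted)

4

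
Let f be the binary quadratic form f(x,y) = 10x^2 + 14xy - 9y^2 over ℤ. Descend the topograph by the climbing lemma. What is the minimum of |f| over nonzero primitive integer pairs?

river: ρ → (-9,22,2)
river: ρ → (2,22,-9)
river: ρ → (-9,14,10)
river: ρ → (10,6,-13)
river: ρ → (-13,20,3)
river: ρ → (3,22,-6)
river: ρ → (-6,14,15)
river: ρ → (15,16,-5)
river: ρ → (-5,14,18)
river: ρ → (18,22,-1)
river: ρ → (-1,22,18)
river: ρ → (18,14,-5)
river: ρ → (-5,16,15)
river: ρ → (15,14,-6)
river: ρ → (-6,22,3)
river: ρ → (3,20,-13)
river: ρ → (-13,6,10)
river: ρ → (10,14,-9)
closes: descent 0, river 18
min |a| on river = 1

1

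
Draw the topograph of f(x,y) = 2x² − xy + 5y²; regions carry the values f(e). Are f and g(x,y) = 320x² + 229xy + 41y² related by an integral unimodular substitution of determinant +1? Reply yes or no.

D₁ = -39, D₂ = -39
f: reduced (well bottom): (2,-1,5) with a≤c, −a<b≤a
g: flip: (320,229,41)→(41,-229,320)
g: translate: b→17 (≡-229 mod 82), so (41,-229,320)→(41,17,2)
g: flip: (41,17,2)→(2,-17,41)
g: translate: b→-1 (≡-17 mod 4), so (2,-17,41)→(2,-1,5)
g: reduced (well bottom): (2,-1,5) with a≤c, −a<b≤a
reduced forms (2, -1, 5) vs (2, -1, 5) ⇒ equivalent

yes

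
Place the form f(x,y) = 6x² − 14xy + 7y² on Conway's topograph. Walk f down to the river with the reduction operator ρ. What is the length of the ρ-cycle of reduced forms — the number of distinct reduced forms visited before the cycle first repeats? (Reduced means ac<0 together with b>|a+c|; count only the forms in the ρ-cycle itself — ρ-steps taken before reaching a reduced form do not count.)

D = 28, ⌊√D⌋ = 5
descent: ρ → (7,0,-1)
descent: ρ → (-1,4,3)  [lands on river]
river: ρ → (3,2,-2)
river: ρ → (-2,2,3)
river: ρ → (3,4,-1)
ρ-cycle length = 4 (tail of 2 descent steps not counted)

4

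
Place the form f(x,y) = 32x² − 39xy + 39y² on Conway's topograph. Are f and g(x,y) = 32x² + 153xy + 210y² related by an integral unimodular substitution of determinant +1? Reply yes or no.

D₁ = -3471, D₂ = -3471
f: translate: b→25 (≡-39 mod 64), so (32,-39,39)→(32,25,32)
f: reduced (well bottom): (32,25,32) with a≤c, −a<b≤a
g: translate: b→25 (≡153 mod 64), so (32,153,210)→(32,25,32)
g: reduced (well bottom): (32,25,32) with a≤c, −a<b≤a
reduced forms (32, 25, 32) vs (32, 25, 32) ⇒ equivalent

yes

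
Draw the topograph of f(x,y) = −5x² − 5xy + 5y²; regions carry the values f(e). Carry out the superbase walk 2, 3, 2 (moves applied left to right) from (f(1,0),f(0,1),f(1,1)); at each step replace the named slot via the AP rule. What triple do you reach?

start (-5,5,-5) = (f(1,0),f(0,1),f(1,1))
replace slot 2: 2·((-5)+(-5)) − 5 = -25 → (-5,-25,-5)
replace slot 3: 2·((-5)+(-25)) − (-5) = -55 → (-5,-25,-55)
replace slot 2: 2·((-5)+(-55)) − (-25) = -95 → (-5,-95,-55)

-5,-95,-55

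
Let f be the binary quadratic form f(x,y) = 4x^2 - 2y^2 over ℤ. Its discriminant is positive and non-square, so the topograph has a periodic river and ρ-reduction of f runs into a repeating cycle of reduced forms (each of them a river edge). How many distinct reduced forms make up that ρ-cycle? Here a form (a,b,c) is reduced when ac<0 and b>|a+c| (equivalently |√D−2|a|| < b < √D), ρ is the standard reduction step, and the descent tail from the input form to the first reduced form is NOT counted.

D = 32, ⌊√D⌋ = 5
descent: ρ → (-2,4,2)  [lands on river]
river: ρ → (2,4,-2)
ρ-cycle length = 2 (tail of 1 descent step not counted)

2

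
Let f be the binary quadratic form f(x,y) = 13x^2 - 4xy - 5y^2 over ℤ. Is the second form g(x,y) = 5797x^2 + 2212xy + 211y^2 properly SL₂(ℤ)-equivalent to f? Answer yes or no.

D₁ = 276, D₂ = 276
river cycle of f (length 8): (-5, 14, 4), (4, 10, -11), (-11, 12, 3), (3, 12, -11), (-11, 10, 4), (4, 14, -5), (-5, 16, 1), (1, 16, -5)
river cycle of g (length 8): (-5, 14, 4), (4, 10, -11), (-11, 12, 3), (3, 12, -11), (-11, 10, 4), (4, 14, -5), (-5, 16, 1), (1, 16, -5)
cycles coincide ⇒ equivalent

yes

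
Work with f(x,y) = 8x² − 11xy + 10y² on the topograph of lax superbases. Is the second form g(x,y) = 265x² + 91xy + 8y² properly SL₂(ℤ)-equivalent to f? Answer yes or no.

D₁ = -199, D₂ = -199
f: translate: b→5 (≡-11 mod 16), so (8,-11,10)→(8,5,7)
f: flip: (8,5,7)→(7,-5,8)
f: reduced (well bottom): (7,-5,8) with a≤c, −a<b≤a
g: flip: (265,91,8)→(8,-91,265)
g: translate: b→5 (≡-91 mod 16), so (8,-91,265)→(8,5,7)
g: flip: (8,5,7)→(7,-5,8)
g: reduced (well bottom): (7,-5,8) with a≤c, −a<b≤a
reduced forms (7, -5, 8) vs (7, -5, 8) ⇒ equivalent

yes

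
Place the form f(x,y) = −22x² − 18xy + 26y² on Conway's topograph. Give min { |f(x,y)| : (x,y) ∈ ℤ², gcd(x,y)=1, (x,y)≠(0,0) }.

descent: ρ → (26,18,-22)  [lands on river]
river: ρ → (-22,26,22)
river: ρ → (22,18,-26)
river: ρ → (-26,34,14)
river: ρ → (14,50,-2)
river: ρ → (-2,50,14)
river: ρ → (14,34,-26)
river: ρ → (-26,18,22)
river: ρ → (22,26,-22)
river: ρ → (-22,18,26)
river: ρ → (26,34,-14)
river: ρ → (-14,50,2)
river: ρ → (2,50,-14)
river: ρ → (-14,34,26)
closes: descent 1, river 14
min |a| on river = 2

2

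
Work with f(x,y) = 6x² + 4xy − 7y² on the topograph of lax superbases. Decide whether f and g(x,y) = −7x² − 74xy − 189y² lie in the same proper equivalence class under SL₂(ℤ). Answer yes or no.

D₁ = 184, D₂ = 184
river cycle of f (length 12): (-7, 10, 3), (3, 8, -10), (-10, 12, 1), (1, 12, -10), (-10, 8, 3), (3, 10, -7), (-7, 4, 6), (6, 8, -5), (-5, 12, 2), (2, 12, -5), … (2 more)
river cycle of g (length 12): (-7, 10, 3), (3, 8, -10), (-10, 12, 1), (1, 12, -10), (-10, 8, 3), (3, 10, -7), (-7, 4, 6), (6, 8, -5), (-5, 12, 2), (2, 12, -5), … (2 more)
cycles coincide ⇒ equivalent

yes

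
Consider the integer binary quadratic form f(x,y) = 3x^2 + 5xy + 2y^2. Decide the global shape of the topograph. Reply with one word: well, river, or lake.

D = b²−4ac = 5² − 4·3·2 = 1
D = 1² is a perfect square ⇒ form factors over ℤ ⇒ lakes

lake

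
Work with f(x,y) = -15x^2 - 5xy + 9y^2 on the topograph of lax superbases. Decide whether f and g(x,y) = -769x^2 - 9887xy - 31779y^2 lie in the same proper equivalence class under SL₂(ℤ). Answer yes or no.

D₁ = 565, D₂ = 565
river cycle of f (length 10): (9, 23, -1), (-1, 23, 9), (9, 13, -11), (-11, 9, 11), (11, 13, -9), (-9, 23, 1), (1, 23, -9), (-9, 13, 11), (11, 9, -11), (-11, 13, 9)
river cycle of g (length 10): (9, 23, -1), (-1, 23, 9), (9, 13, -11), (-11, 9, 11), (11, 13, -9), (-9, 23, 1), (1, 23, -9), (-9, 13, 11), (11, 9, -11), (-11, 13, 9)
cycles coincide ⇒ equivalent

yes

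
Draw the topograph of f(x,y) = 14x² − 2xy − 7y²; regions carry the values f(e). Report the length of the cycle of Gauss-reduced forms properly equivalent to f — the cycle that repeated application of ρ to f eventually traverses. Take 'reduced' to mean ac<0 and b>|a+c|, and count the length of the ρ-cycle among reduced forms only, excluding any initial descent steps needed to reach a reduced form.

D = 396, ⌊√D⌋ = 19
descent: ρ → (-7,16,5)  [lands on river]
river: ρ → (5,14,-10)
river: ρ → (-10,6,9)
river: ρ → (9,12,-7)
ρ-cycle length = 4 (tail of 1 descent step not counted)

4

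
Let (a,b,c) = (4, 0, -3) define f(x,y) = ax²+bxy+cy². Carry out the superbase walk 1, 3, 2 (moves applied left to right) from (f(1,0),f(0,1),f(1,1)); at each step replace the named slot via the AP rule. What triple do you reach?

start (4,-3,1) = (f(1,0),f(0,1),f(1,1))
replace slot 1: 2·((-3)+1) − 4 = -8 → (-8,-3,1)
replace slot 3: 2·((-8)+(-3)) − 1 = -23 → (-8,-3,-23)
replace slot 2: 2·((-8)+(-23)) − (-3) = -59 → (-8,-59,-23)

-8,-59,-23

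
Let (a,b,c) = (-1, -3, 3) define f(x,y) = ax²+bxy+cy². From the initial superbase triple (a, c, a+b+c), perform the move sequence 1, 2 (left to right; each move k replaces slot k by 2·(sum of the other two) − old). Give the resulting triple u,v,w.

start (-1,3,-1) = (f(1,0),f(0,1),f(1,1))
replace slot 1: 2·(3+(-1)) − (-1) = 5 → (5,3,-1)
replace slot 2: 2·(5+(-1)) − 3 = 5 → (5,5,-1)

5,5,-1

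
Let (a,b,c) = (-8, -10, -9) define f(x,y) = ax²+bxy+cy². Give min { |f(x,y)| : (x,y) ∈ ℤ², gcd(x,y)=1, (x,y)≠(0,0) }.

translate: b→-6 (≡10 mod 16), so (8,10,9)→(8,-6,7)
flip: (8,-6,7)→(7,6,8)
reduced (well bottom): (7,6,8) with a≤c, −a<b≤a
well minimum |f| = |-7| = 7 (negative-definite)

7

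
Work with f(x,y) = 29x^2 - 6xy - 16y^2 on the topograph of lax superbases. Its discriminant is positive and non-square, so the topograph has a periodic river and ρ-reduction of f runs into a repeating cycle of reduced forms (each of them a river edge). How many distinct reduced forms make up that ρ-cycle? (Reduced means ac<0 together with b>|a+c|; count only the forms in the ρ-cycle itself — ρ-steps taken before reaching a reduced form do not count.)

D = 1892, ⌊√D⌋ = 43
descent: ρ → (-16,38,7)  [lands on river]
river: ρ → (7,32,-31)
river: ρ → (-31,30,8)
river: ρ → (8,34,-23)
river: ρ → (-23,12,19)
river: ρ → (19,26,-16)
ρ-cycle length = 6 (tail of 1 descent step not counted)

6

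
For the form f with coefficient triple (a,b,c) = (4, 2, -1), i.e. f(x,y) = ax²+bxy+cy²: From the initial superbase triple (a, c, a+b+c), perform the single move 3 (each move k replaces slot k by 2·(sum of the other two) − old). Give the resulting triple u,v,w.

start (4,-1,5) = (f(1,0),f(0,1),f(1,1))
replace slot 3: 2·(4+(-1)) − 5 = 1 → (4,-1,1)

4,-1,1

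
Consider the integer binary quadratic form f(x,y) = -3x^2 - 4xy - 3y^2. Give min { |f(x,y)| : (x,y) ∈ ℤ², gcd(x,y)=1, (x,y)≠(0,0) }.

translate: b→-2 (≡4 mod 6), so (3,4,3)→(3,-2,2)
flip: (3,-2,2)→(2,2,3)
reduced (well bottom): (2,2,3) with a≤c, −a<b≤a
well minimum |f| = |-2| = 2 (negative-definite)

2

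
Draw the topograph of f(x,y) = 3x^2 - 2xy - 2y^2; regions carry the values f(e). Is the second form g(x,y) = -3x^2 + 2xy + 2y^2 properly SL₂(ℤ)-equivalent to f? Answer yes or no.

D₁ = 28, D₂ = 28
river cycle of f (length 4): (-2, 2, 3), (3, 4, -1), (-1, 4, 3), (3, 2, -2)
river cycle of g (length 4): (2, 2, -3), (-3, 4, 1), (1, 4, -3), (-3, 2, 2)
cycles differ ⇒ inequivalent

no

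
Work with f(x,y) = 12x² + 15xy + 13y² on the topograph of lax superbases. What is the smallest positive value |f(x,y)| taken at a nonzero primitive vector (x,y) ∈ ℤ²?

translate: b→-9 (≡15 mod 24), so (12,15,13)→(12,-9,10)
flip: (12,-9,10)→(10,9,12)
reduced (well bottom): (10,9,12) with a≤c, −a<b≤a
well minimum = a = 10

10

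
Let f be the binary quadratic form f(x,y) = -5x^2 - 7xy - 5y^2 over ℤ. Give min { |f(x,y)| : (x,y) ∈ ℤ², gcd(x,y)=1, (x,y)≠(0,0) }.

translate: b→-3 (≡7 mod 10), so (5,7,5)→(5,-3,3)
flip: (5,-3,3)→(3,3,5)
reduced (well bottom): (3,3,5) with a≤c, −a<b≤a
well minimum |f| = |-3| = 3 (negative-definite)

3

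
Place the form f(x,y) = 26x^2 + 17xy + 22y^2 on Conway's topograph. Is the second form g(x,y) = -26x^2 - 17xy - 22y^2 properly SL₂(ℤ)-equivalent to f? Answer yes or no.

D₁ = -1999, D₂ = -1999
f: flip: (26,17,22)→(22,-17,26)
f: reduced (well bottom): (22,-17,26) with a≤c, −a<b≤a
g is negative-definite; reduce −g:
−g: flip: (26,17,22)→(22,-17,26)
−g: reduced (well bottom): (22,-17,26) with a≤c, −a<b≤a
flip sign back: reduced form of g is (-22,17,-26)
reduced forms (22, -17, 26) vs (-22, 17, -26) ⇒ inequivalent

no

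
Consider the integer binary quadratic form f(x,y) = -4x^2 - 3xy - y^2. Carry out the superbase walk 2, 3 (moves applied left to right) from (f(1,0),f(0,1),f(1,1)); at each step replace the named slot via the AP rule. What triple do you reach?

start (-4,-1,-8) = (f(1,0),f(0,1),f(1,1))
replace slot 2: 2·((-4)+(-8)) − (-1) = -23 → (-4,-23,-8)
replace slot 3: 2·((-4)+(-23)) − (-8) = -46 → (-4,-23,-46)

-4,-23,-46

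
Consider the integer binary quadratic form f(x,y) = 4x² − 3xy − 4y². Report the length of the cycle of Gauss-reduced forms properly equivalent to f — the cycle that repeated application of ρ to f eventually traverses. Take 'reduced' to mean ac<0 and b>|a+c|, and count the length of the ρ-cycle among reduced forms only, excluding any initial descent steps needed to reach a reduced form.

D = 73, ⌊√D⌋ = 8
descent: ρ → (-4,3,4)  [lands on river]
river: ρ → (4,5,-3)
river: ρ → (-3,7,2)
river: ρ → (2,5,-6)
river: ρ → (-6,7,1)
river: ρ → (1,7,-6)
river: ρ → (-6,5,2)
river: ρ → (2,7,-3)
river: ρ → (-3,5,4)
river: ρ → (4,3,-4)
river: ρ → (-4,5,3)
river: ρ → (3,7,-2)
river: ρ → (-2,5,6)
river: ρ → (6,7,-1)
river: ρ → (-1,7,6)
river: ρ → (6,5,-2)
river: ρ → (-2,7,3)
river: ρ → (3,5,-4)
ρ-cycle length = 18 (tail of 1 descent step not counted)

18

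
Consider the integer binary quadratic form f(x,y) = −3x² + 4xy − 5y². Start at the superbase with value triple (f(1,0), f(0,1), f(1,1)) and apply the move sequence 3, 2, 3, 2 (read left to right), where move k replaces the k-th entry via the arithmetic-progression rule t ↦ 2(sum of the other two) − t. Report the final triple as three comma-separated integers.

start (-3,-5,-4) = (f(1,0),f(0,1),f(1,1))
replace slot 3: 2·((-3)+(-5)) − (-4) = -12 → (-3,-5,-12)
replace slot 2: 2·((-3)+(-12)) − (-5) = -25 → (-3,-25,-12)
replace slot 3: 2·((-3)+(-25)) − (-12) = -44 → (-3,-25,-44)
replace slot 2: 2·((-3)+(-44)) − (-25) = -69 → (-3,-69,-44)

-3,-69,-44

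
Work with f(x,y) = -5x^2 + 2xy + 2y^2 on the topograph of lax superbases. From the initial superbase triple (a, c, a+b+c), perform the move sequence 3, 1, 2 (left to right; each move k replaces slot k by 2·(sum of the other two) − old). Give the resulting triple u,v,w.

start (-5,2,-1) = (f(1,0),f(0,1),f(1,1))
replace slot 3: 2·((-5)+2) − (-1) = -5 → (-5,2,-5)
replace slot 1: 2·(2+(-5)) − (-5) = -1 → (-1,2,-5)
replace slot 2: 2·((-1)+(-5)) − 2 = -14 → (-1,-14,-5)

-1,-14,-5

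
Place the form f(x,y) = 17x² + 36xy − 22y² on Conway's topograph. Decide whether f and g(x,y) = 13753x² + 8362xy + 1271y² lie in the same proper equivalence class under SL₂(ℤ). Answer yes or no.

D₁ = 2792, D₂ = 2792
river cycle of f (length 18): (-22, 52, 1), (1, 52, -22), (-22, 36, 17), (17, 32, -26), (-26, 20, 23), (23, 26, -23), (-23, 20, 26), (26, 32, -17), (-17, 36, 22), (22, 52, -1), … (8 more)
river cycle of g (length 18): (17, 36, -22), (-22, 52, 1), (1, 52, -22), (-22, 36, 17), (17, 32, -26), (-26, 20, 23), (23, 26, -23), (-23, 20, 26), (26, 32, -17), (-17, 36, 22), … (8 more)
cycles coincide ⇒ equivalent

yes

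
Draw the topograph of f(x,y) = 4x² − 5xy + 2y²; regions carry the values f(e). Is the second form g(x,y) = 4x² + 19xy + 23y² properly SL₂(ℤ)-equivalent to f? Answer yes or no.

D₁ = -7, D₂ = -7
f: translate: b→3 (≡-5 mod 8), so (4,-5,2)→(4,3,1)
f: flip: (4,3,1)→(1,-3,4)
f: translate: b→1 (≡-3 mod 2), so (1,-3,4)→(1,1,2)
f: reduced (well bottom): (1,1,2) with a≤c, −a<b≤a
g: translate: b→3 (≡19 mod 8), so (4,19,23)→(4,3,1)
g: flip: (4,3,1)→(1,-3,4)
g: translate: b→1 (≡-3 mod 2), so (1,-3,4)→(1,1,2)
g: reduced (well bottom): (1,1,2) with a≤c, −a<b≤a
reduced forms (1, 1, 2) vs (1, 1, 2) ⇒ equivalent

yes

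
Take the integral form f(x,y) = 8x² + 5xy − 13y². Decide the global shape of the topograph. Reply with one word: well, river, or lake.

D = b²−4ac = 5² − 4·8·(-13) = 441
D = 21² is a perfect square ⇒ form factors over ℤ ⇒ lakes

lake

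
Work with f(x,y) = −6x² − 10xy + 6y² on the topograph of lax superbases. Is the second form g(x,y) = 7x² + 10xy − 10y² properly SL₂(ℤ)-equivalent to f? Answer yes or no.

D₁ = 244, D₂ = 380
discriminants differ ⇒ not SL₂(ℤ)-equivalent

no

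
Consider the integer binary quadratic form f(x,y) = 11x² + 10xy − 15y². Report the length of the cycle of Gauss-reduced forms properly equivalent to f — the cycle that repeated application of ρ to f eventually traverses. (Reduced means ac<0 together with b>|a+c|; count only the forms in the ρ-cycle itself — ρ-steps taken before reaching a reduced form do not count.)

D = 760, ⌊√D⌋ = 27
river: ρ → (-15,20,6)
river: ρ → (6,16,-21)
river: ρ → (-21,26,1)
river: ρ → (1,26,-21)
river: ρ → (-21,16,6)
river: ρ → (6,20,-15)
river: ρ → (-15,10,11)
river: ρ → (11,12,-14)
river: ρ → (-14,16,9)
river: ρ → (9,20,-10)
river: ρ → (-10,20,9)
river: ρ → (9,16,-14)
river: ρ → (-14,12,11)
river: ρ → (11,10,-15)
ρ-cycle length = 14 (tail of 0 descent steps not counted)

14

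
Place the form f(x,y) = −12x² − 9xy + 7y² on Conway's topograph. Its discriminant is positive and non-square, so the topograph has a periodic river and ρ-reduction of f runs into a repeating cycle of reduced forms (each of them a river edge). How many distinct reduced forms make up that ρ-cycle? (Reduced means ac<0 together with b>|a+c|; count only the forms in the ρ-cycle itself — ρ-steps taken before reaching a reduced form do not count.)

D = 417, ⌊√D⌋ = 20
descent: ρ → (7,9,-12)  [lands on river]
river: ρ → (-12,15,4)
river: ρ → (4,17,-8)
river: ρ → (-8,15,6)
river: ρ → (6,9,-14)
river: ρ → (-14,19,1)
river: ρ → (1,19,-14)
river: ρ → (-14,9,6)
river: ρ → (6,15,-8)
river: ρ → (-8,17,4)
river: ρ → (4,15,-12)
river: ρ → (-12,9,7)
river: ρ → (7,19,-2)
river: ρ → (-2,17,16)
river: ρ → (16,15,-3)
river: ρ → (-3,15,16)
river: ρ → (16,17,-2)
river: ρ → (-2,19,7)
ρ-cycle length = 18 (tail of 1 descent step not counted)

18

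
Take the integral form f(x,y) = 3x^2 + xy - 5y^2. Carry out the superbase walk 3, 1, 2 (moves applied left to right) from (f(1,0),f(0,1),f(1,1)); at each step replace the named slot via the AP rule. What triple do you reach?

start (3,-5,-1) = (f(1,0),f(0,1),f(1,1))
replace slot 3: 2·(3+(-5)) − (-1) = -3 → (3,-5,-3)
replace slot 1: 2·((-5)+(-3)) − 3 = -19 → (-19,-5,-3)
replace slot 2: 2·((-19)+(-3)) − (-5) = -39 → (-19,-39,-3)

-19,-39,-3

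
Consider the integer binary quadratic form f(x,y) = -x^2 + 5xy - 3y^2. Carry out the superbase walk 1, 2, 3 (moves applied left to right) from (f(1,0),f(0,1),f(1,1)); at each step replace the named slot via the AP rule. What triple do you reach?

start (-1,-3,1) = (f(1,0),f(0,1),f(1,1))
replace slot 1: 2·((-3)+1) − (-1) = -3 → (-3,-3,1)
replace slot 2: 2·((-3)+1) − (-3) = -1 → (-3,-1,1)
replace slot 3: 2·((-3)+(-1)) − 1 = -9 → (-3,-1,-9)

-3,-1,-9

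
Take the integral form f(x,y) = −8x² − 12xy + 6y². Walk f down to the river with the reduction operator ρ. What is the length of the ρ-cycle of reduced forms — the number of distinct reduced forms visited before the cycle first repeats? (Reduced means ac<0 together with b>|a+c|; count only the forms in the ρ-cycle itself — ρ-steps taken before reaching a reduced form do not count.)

D = 336, ⌊√D⌋ = 18
descent: ρ → (6,12,-8)  [lands on river]
river: ρ → (-8,4,10)
river: ρ → (10,16,-2)
river: ρ → (-2,16,10)
river: ρ → (10,4,-8)
river: ρ → (-8,12,6)
ρ-cycle length = 6 (tail of 1 descent step not counted)

6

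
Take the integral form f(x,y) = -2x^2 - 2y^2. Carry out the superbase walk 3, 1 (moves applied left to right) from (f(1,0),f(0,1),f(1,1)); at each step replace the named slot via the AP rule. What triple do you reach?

start (-2,-2,-4) = (f(1,0),f(0,1),f(1,1))
replace slot 3: 2·((-2)+(-2)) − (-4) = -4 → (-2,-2,-4)
replace slot 1: 2·((-2)+(-4)) − (-2) = -10 → (-10,-2,-4)

-10,-2,-4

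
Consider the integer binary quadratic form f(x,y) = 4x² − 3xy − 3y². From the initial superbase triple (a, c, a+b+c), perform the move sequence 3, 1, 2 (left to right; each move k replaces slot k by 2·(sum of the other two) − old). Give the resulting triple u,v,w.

start (4,-3,-2) = (f(1,0),f(0,1),f(1,1))
replace slot 3: 2·(4+(-3)) − (-2) = 4 → (4,-3,4)
replace slot 1: 2·((-3)+4) − 4 = -2 → (-2,-3,4)
replace slot 2: 2·((-2)+4) − (-3) = 7 → (-2,7,4)

-2,7,4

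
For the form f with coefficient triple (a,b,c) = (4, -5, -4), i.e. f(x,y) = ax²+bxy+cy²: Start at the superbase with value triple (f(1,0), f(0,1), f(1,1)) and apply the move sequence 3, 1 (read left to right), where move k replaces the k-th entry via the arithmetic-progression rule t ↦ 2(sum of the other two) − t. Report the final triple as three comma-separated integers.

start (4,-4,-5) = (f(1,0),f(0,1),f(1,1))
replace slot 3: 2·(4+(-4)) − (-5) = 5 → (4,-4,5)
replace slot 1: 2·((-4)+5) − 4 = -2 → (-2,-4,5)

-2,-4,5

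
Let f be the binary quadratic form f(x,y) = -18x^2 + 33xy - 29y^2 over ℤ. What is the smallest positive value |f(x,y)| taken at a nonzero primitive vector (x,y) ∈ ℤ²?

translate: b→3 (≡-33 mod 36), so (18,-33,29)→(18,3,14)
flip: (18,3,14)→(14,-3,18)
reduced (well bottom): (14,-3,18) with a≤c, −a<b≤a
well minimum |f| = |-14| = 14 (negative-definite)

14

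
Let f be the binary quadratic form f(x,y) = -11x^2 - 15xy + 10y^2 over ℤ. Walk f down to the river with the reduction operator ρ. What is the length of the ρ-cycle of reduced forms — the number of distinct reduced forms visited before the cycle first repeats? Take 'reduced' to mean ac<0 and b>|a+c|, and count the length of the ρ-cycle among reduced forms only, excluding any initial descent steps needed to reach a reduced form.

D = 665, ⌊√D⌋ = 25
descent: ρ → (10,15,-11)  [lands on river]
river: ρ → (-11,7,14)
river: ρ → (14,21,-4)
river: ρ → (-4,19,19)
river: ρ → (19,19,-4)
river: ρ → (-4,21,14)
river: ρ → (14,7,-11)
river: ρ → (-11,15,10)
river: ρ → (10,25,-1)
river: ρ → (-1,25,10)
ρ-cycle length = 10 (tail of 1 descent step not counted)

10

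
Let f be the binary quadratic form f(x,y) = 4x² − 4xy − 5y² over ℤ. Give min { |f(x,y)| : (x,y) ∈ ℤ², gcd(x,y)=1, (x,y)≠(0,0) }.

descent: ρ → (-5,4,4)  [lands on river]
river: ρ → (4,4,-5)
river: ρ → (-5,6,3)
river: ρ → (3,6,-5)
closes: descent 1, river 4
min |a| on river = 3

3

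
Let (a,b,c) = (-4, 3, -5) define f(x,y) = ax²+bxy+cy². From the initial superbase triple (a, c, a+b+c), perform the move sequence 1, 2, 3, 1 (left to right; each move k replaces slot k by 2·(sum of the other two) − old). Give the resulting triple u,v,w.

start (-4,-5,-6) = (f(1,0),f(0,1),f(1,1))
replace slot 1: 2·((-5)+(-6)) − (-4) = -18 → (-18,-5,-6)
replace slot 2: 2·((-18)+(-6)) − (-5) = -43 → (-18,-43,-6)
replace slot 3: 2·((-18)+(-43)) − (-6) = -116 → (-18,-43,-116)
replace slot 1: 2·((-43)+(-116)) − (-18) = -300 → (-300,-43,-116)

-300,-43,-116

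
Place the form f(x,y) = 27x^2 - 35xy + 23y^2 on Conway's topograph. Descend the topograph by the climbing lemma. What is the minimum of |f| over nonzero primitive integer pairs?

translate: b→19 (≡-35 mod 54), so (27,-35,23)→(27,19,15)
flip: (27,19,15)→(15,-19,27)
translate: b→11 (≡-19 mod 30), so (15,-19,27)→(15,11,23)
reduced (well bottom): (15,11,23) with a≤c, −a<b≤a
well minimum = a = 15

15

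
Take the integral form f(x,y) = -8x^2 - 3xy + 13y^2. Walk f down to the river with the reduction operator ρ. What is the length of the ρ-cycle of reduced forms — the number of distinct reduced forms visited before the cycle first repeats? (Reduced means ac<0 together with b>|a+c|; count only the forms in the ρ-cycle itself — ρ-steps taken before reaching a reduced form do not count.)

D = 425, ⌊√D⌋ = 20
descent: ρ → (13,3,-8)
descent: ρ → (-8,13,8)  [lands on river]
river: ρ → (8,19,-2)
river: ρ → (-2,17,17)
river: ρ → (17,17,-2)
river: ρ → (-2,19,8)
river: ρ → (8,13,-8)
river: ρ → (-8,19,2)
river: ρ → (2,17,-17)
river: ρ → (-17,17,2)
river: ρ → (2,19,-8)
ρ-cycle length = 10 (tail of 2 descent steps not counted)

10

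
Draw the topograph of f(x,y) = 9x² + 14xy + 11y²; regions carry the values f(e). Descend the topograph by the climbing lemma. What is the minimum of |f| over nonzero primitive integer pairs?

translate: b→-4 (≡14 mod 18), so (9,14,11)→(9,-4,6)
flip: (9,-4,6)→(6,4,9)
reduced (well bottom): (6,4,9) with a≤c, −a<b≤a
well minimum = a = 6

6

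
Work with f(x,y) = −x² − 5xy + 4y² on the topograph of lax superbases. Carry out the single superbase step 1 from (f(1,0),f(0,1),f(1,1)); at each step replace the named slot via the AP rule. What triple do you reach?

start (-1,4,-2) = (f(1,0),f(0,1),f(1,1))
replace slot 1: 2·(4+(-2)) − (-1) = 5 → (5,4,-2)

5,4,-2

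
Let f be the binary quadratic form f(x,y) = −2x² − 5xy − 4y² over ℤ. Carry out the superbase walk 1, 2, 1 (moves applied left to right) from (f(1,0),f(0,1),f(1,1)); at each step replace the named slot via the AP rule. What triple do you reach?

start (-2,-4,-11) = (f(1,0),f(0,1),f(1,1))
replace slot 1: 2·((-4)+(-11)) − (-2) = -28 → (-28,-4,-11)
replace slot 2: 2·((-28)+(-11)) − (-4) = -74 → (-28,-74,-11)
replace slot 1: 2·((-74)+(-11)) − (-28) = -142 → (-142,-74,-11)

-142,-74,-11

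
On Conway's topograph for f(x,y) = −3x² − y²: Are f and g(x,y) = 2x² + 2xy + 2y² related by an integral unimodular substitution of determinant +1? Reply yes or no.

D₁ = -12, D₂ = -12
f is negative-definite; reduce −f:
−f: flip: (3,0,1)→(1,0,3)
−f: reduced (well bottom): (1,0,3) with a≤c, −a<b≤a
flip sign back: reduced form of f is (-1,0,-3)
g: reduced (well bottom): (2,2,2) with a≤c, −a<b≤a
reduced forms (-1, 0, -3) vs (2, 2, 2) ⇒ inequivalent

no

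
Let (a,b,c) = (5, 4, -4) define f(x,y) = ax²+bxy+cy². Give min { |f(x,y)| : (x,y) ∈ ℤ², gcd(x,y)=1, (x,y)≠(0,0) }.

river: ρ → (-4,4,5)
river: ρ → (5,6,-3)
river: ρ → (-3,6,5)
river: ρ → (5,4,-4)
closes: descent 0, river 4
min |a| on river = 3

3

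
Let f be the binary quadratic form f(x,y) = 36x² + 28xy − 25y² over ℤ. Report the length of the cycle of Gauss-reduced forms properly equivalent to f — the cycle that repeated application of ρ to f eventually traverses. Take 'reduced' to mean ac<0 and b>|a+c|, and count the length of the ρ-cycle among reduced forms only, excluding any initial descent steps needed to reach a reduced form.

D = 4384, ⌊√D⌋ = 66
river: ρ → (-25,22,39)
river: ρ → (39,56,-8)
river: ρ → (-8,56,39)
river: ρ → (39,22,-25)
river: ρ → (-25,28,36)
river: ρ → (36,44,-17)
river: ρ → (-17,58,15)
river: ρ → (15,62,-9)
river: ρ → (-9,64,8)
river: ρ → (8,64,-9)
river: ρ → (-9,62,15)
river: ρ → (15,58,-17)
river: ρ → (-17,44,36)
river: ρ → (36,28,-25)
ρ-cycle length = 14 (tail of 0 descent steps not counted)

14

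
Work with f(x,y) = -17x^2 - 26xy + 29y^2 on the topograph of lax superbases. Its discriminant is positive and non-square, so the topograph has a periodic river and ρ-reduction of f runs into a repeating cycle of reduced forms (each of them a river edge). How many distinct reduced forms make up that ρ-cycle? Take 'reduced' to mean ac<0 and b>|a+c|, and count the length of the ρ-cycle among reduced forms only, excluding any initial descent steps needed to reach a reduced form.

D = 2648, ⌊√D⌋ = 51
descent: ρ → (29,26,-17)  [lands on river]
river: ρ → (-17,42,13)
river: ρ → (13,36,-26)
river: ρ → (-26,16,23)
river: ρ → (23,30,-19)
river: ρ → (-19,46,7)
river: ρ → (7,38,-43)
river: ρ → (-43,48,2)
river: ρ → (2,48,-43)
river: ρ → (-43,38,7)
river: ρ → (7,46,-19)
river: ρ → (-19,30,23)
river: ρ → (23,16,-26)
river: ρ → (-26,36,13)
river: ρ → (13,42,-17)
river: ρ → (-17,26,29)
river: ρ → (29,32,-14)
river: ρ → (-14,24,37)
river: ρ → (37,50,-1)
river: ρ → (-1,50,37)
river: ρ → (37,24,-14)
river: ρ → (-14,32,29)
ρ-cycle length = 22 (tail of 1 descent step not counted)

22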